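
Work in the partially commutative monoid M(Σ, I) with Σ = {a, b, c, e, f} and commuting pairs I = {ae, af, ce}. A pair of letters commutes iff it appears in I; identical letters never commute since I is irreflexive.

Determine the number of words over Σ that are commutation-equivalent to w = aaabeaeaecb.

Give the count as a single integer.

drop 0:a onto floor
drop 1:a onto {0:a}
drop 2:a onto {1:a}
drop 3:b onto {2:a}
drop 4:e onto {3:b}
drop 5:a onto {3:b}
drop 6:e onto {4:e}
drop 7:a onto {5:a}
drop 8:e onto {6:e}
drop 9:c onto {7:a}
drop 10:b onto {8:e, 9:c}
ground layer = {0:a}
drop-orders for the pieces not yet dropped (sum over which currently-grounded one goes next):
  1 to go: {10} 1
  2 to go: {8,10} 1  {9,10} 1
  3 to go: {6,8,10} 1  {7,9,10} 1  {8,9,10} 2
  4 to go: {4,6,8,10} 1  {5,7,9,10} 1  {6,8,9,10} 3  {7,8,9,10} 3
  5 to go: {4,6,8,9,10} 4  {5,7,8,9,10} 4  {6,7,8,9,10} 6
  6 to go: {4,6,7,8,9,10} 10  {5,6,7,8,9,10} 10
  7 to go: {4,5,6,7,8,9,10} 20
  8 to go: {3,4,5,6,7,8,9,10} 20
  9 to go: {2,3,4,5,6,7,8,9,10} 20
  if 0:a drops first: 20 orders

20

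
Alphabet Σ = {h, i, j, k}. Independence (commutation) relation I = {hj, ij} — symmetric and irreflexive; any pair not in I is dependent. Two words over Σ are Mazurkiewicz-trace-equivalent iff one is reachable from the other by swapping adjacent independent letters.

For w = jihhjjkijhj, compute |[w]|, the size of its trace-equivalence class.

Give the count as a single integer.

#0=j has no predecessor
#1=i has no predecessor
#2=h depends on [1:i]
#3=h depends on [2:h]
#4=j depends on [0:j]
#5=j depends on [4:j]
#6=k depends on [3:h, 5:j]
#7=i depends on [6:k]
#8=j depends on [6:k]
#9=h depends on [7:i]
#10=j depends on [8:j]
sources: [0:j, 1:i]
N(rest) = Σ N(rest − s) over sources s of rest; N(one piece) = 1:
  size 1 → [9]=1  [10]=1
  size 2 → [7,9]=1  [8,10]=1  [9,10]=2
  size 3 → [7,9,10]=3  [8,9,10]=3
  size 4 → [7,8,9,10]=6
  size 5 → [6,7,8,9,10]=6
  size 6 → [3,6,7,8,9,10]=6  [5,6,7,8,9,10]=6
  size 7 → [2,3,6,7,8,9,10]=6  [3,5,6,7,8,9,10]=12  [4,5,6,7,8,9,10]=6
  size 8 → [0,4,5,6,7,8,9,10]=6  [1,2,3,6,7,8,9,10]=6  [2,3,5,6,7,8,9,10]=18  [3,4,5,6,7,8,9,10]=18
  size 9 → [0,3,4,5,6,7,8,9,10]=24  [1,2,3,5,6,7,8,9,10]=24  [2,3,4,5,6,7,8,9,10]=36
  first=0(j) contributes 60
  first=1(i) contributes 60
|[w]| = 120

120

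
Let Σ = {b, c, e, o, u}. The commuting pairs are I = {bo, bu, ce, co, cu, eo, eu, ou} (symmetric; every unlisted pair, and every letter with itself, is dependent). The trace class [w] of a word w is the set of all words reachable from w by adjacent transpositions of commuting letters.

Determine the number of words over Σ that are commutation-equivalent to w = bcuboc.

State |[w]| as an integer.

30

drop 0:b onto floor
drop 1:c onto {0:b}
drop 2:u onto floor
drop 3:b onto {1:c}
drop 4:o onto floor
drop 5:c onto {3:b}
ground layer = {0:b, 2:u, 4:o}
drop-orders for the pieces not yet dropped (sum over which currently-grounded one goes next):
  1 to go: {2} 1  {4} 1  {5} 1
  2 to go: {2,4} 2  {2,5} 2  {3,5} 1  {4,5} 2
  3 to go: {1,3,5} 1  {2,3,5} 3  {2,4,5} 6  {3,4,5} 3
  4 to go: {0,1,3,5} 1  {1,2,3,5} 4  {1,3,4,5} 4  {2,3,4,5} 12
  if 0:b drops first: 20 orders
  if 2:u drops first: 5 orders
  if 4:o drops first: 5 orders
heap linearizations: 30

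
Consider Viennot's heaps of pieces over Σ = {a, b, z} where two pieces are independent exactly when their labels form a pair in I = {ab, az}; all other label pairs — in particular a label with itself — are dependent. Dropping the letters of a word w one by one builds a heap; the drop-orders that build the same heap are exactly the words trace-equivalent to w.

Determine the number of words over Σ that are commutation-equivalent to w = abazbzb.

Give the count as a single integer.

21

piece 0:a — minimal
piece 1:b — minimal
piece 2:a rests on {0:a}
piece 3:z rests on {1:b}
piece 4:b rests on {3:z}
piece 5:z rests on {4:b}
piece 6:b rests on {5:z}
minimal pieces: {0:a, 1:b}
ways to finish when only these pieces remain (= sum over removing one remaining piece with nothing left below it):
  1 left: {2}→1  {6}→1
  2 left: {0,2}→1  {2,6}→2  {5,6}→1
  3 left: {0,2,6}→3  {2,5,6}→3  {4,5,6}→1
  4 left: {0,2,5,6}→6  {2,4,5,6}→4  {3,4,5,6}→1
  5 left: {0,2,4,5,6}→10  {1,3,4,5,6}→1  {2,3,4,5,6}→5
  placing 0:a first → 6 extensions
  placing 1:b first → 15 extensions
total linear extensions = 21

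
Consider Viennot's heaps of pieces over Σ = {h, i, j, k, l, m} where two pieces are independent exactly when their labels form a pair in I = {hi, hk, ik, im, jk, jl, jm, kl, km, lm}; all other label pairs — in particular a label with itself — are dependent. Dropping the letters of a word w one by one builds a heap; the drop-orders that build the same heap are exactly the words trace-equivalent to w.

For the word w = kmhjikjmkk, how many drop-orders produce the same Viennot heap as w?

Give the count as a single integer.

piece 0:k — minimal
piece 1:m — minimal
piece 2:h rests on {1:m}
piece 3:j rests on {2:h}
piece 4:i rests on {3:j}
piece 5:k rests on {0:k}
piece 6:j rests on {4:i}
piece 7:m rests on {2:h}
piece 8:k rests on {5:k}
piece 9:k rests on {8:k}
minimal pieces: {0:k, 1:m}
ways to finish when only these pieces remain (= sum over removing one remaining piece with nothing left below it):
  1 left: {6}→1  {7}→1  {9}→1
  2 left: {4,6}→1  {6,7}→2  {6,9}→2  {7,9}→2  {8,9}→1
  3 left: {3,4,6}→1  {4,6,7}→3  {4,6,9}→3  {5,8,9}→1  {6,7,9}→6  {6,8,9}→3  {7,8,9}→3
  4 left: {0,5,8,9}→1  {3,4,6,7}→4  {3,4,6,9}→4  {4,6,7,9}→12  {4,6,8,9}→6  {5,6,8,9}→4  {5,7,8,9}→4  {6,7,8,9}→12
  5 left: {0,5,6,8,9}→5  {0,5,7,8,9}→5  {2,3,4,6,7}→4  {3,4,6,7,9}→20  {3,4,6,8,9}→10  {4,5,6,8,9}→10  {4,6,7,8,9}→30  {5,6,7,8,9}→20
  6 left: {0,4,5,6,8,9}→15  {0,5,6,7,8,9}→30  {1,2,3,4,6,7}→4  {2,3,4,6,7,9}→24  {3,4,5,6,8,9}→20  {3,4,6,7,8,9}→60  {4,5,6,7,8,9}→60
  7 left: {0,3,4,5,6,8,9}→35  {0,4,5,6,7,8,9}→105  {1,2,3,4,6,7,9}→28  {2,3,4,6,7,8,9}→84  {3,4,5,6,7,8,9}→140
  8 left: {0,3,4,5,6,7,8,9}→280  {1,2,3,4,6,7,8,9}→112  {2,3,4,5,6,7,8,9}→224
  placing 0:k first → 336 extensions
  placing 1:m first → 504 extensions
total linear extensions = 840

840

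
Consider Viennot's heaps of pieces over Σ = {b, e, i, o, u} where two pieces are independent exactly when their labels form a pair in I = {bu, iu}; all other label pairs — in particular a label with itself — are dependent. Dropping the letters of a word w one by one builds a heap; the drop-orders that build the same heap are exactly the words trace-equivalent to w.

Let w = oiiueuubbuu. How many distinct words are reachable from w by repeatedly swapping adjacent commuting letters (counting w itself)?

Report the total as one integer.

#0=o has no predecessor
#1=i depends on [0:o]
#2=i depends on [1:i]
#3=u depends on [0:o]
#4=e depends on [2:i, 3:u]
#5=u depends on [4:e]
#6=u depends on [5:u]
#7=b depends on [4:e]
#8=b depends on [7:b]
#9=u depends on [6:u]
#10=u depends on [9:u]
sources: [0:o]
N(rest) = Σ N(rest − s) over sources s of rest; N(one piece) = 1:
  size 1 → [8]=1  [10]=1
  size 2 → [7,8]=1  [8,10]=2  [9,10]=1
  size 3 → [6,9,10]=1  [7,8,10]=3  [8,9,10]=3
  size 4 → [5,6,9,10]=1  [6,8,9,10]=4  [7,8,9,10]=6
  size 5 → [5,6,8,9,10]=5  [6,7,8,9,10]=10
  size 6 → [5,6,7,8,9,10]=15
  size 7 → [4,5,6,7,8,9,10]=15
  size 8 → [2,4,5,6,7,8,9,10]=15  [3,4,5,6,7,8,9,10]=15
  size 9 → [1,2,4,5,6,7,8,9,10]=15  [2,3,4,5,6,7,8,9,10]=30
  first=0(o) contributes 45

45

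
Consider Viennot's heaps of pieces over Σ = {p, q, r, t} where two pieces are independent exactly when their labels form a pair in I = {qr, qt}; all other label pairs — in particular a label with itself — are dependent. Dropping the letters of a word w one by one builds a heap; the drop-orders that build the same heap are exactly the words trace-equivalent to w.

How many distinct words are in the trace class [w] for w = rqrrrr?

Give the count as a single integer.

6

drop 0:r onto floor
drop 1:q onto floor
drop 2:r onto {0:r}
drop 3:r onto {2:r}
drop 4:r onto {3:r}
drop 5:r onto {4:r}
ground layer = {0:r, 1:q}
drop-orders for the pieces not yet dropped (sum over which currently-grounded one goes next):
  1 to go: {1} 1  {5} 1
  2 to go: {1,5} 2  {4,5} 1
  3 to go: {1,4,5} 3  {3,4,5} 1
  4 to go: {1,3,4,5} 4  {2,3,4,5} 1
  if 0:r drops first: 5 orders
  if 1:q drops first: 1 orders
heap linearizations: 6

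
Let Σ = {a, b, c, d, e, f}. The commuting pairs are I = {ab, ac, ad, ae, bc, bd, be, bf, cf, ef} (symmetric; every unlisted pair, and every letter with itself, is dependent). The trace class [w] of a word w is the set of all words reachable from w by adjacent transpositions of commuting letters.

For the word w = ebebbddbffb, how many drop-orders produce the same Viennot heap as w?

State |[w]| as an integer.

0(e) covers ∅
1(b) covers ∅
2(e) covers 0:e
3(b) covers 1:b
4(b) covers 3:b
5(d) covers 2:e
6(d) covers 5:d
7(b) covers 4:b
8(f) covers 6:d
9(f) covers 8:f
10(b) covers 7:b
floor of heap: 0:e, 1:b
completions by unplaced set U, small U first (add the entries for U minus each lowest piece of U):
  |U|=1: {9}:1  {10}:1
  |U|=2: {7,10}:1  {8,9}:1  {9,10}:2
  |U|=3: {4,7,10}:1  {6,8,9}:1  {7,9,10}:3  {8,9,10}:3
  |U|=4: {3,4,7,10}:1  {4,7,9,10}:4  {5,6,8,9}:1  {6,8,9,10}:4  {7,8,9,10}:6
  |U|=5: {1,3,4,7,10}:1  {2,5,6,8,9}:1  {3,4,7,9,10}:5  {4,7,8,9,10}:10  {5,6,8,9,10}:5  {6,7,8,9,10}:10
  |U|=6: {0,2,5,6,8,9}:1  {1,3,4,7,9,10}:6  {2,5,6,8,9,10}:6  {3,4,7,8,9,10}:15  {4,6,7,8,9,10}:20  {5,6,7,8,9,10}:15
  |U|=7: {0,2,5,6,8,9,10}:7  {1,3,4,7,8,9,10}:21  {2,5,6,7,8,9,10}:21  {3,4,6,7,8,9,10}:35  {4,5,6,7,8,9,10}:35
  |U|=8: {0,2,5,6,7,8,9,10}:28  {1,3,4,6,7,8,9,10}:56  {2,4,5,6,7,8,9,10}:56  {3,4,5,6,7,8,9,10}:70
  |U|=9: {0,2,4,5,6,7,8,9,10}:84  {1,3,4,5,6,7,8,9,10}:126  {2,3,4,5,6,7,8,9,10}:126
  start at 0(e): 252
  start at 1(b): 210
sum over floor = 462

462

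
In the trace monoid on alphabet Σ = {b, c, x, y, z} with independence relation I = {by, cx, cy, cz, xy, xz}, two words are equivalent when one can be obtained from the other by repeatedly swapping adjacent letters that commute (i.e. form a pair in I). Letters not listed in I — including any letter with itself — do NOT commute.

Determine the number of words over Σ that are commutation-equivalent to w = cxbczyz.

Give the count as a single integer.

8

#0=c has no predecessor
#1=x has no predecessor
#2=b depends on [0:c, 1:x]
#3=c depends on [2:b]
#4=z depends on [2:b]
#5=y depends on [4:z]
#6=z depends on [5:y]
sources: [0:c, 1:x]
N(rest) = Σ N(rest − s) over sources s of rest; N(one piece) = 1:
  size 1 → [3]=1  [6]=1
  size 2 → [3,6]=2  [5,6]=1
  size 3 → [3,5,6]=3  [4,5,6]=1
  size 4 → [3,4,5,6]=4
  size 5 → [2,3,4,5,6]=4
  first=0(c) contributes 4
  first=1(x) contributes 4
|[w]| = 8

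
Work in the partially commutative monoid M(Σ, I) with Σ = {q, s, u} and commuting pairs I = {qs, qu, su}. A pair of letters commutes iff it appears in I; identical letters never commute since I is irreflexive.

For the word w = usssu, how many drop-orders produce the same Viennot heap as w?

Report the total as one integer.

10

0(u) covers ∅
1(s) covers ∅
2(s) covers 1:s
3(s) covers 2:s
4(u) covers 0:u
floor of heap: 0:u, 1:s
completions by unplaced set U, small U first (add the entries for U minus each lowest piece of U):
  |U|=1: {3}:1  {4}:1
  |U|=2: {0,4}:1  {2,3}:1  {3,4}:2
  |U|=3: {0,3,4}:3  {1,2,3}:1  {2,3,4}:3
  start at 0(u): 4
  start at 1(s): 6
sum over floor = 10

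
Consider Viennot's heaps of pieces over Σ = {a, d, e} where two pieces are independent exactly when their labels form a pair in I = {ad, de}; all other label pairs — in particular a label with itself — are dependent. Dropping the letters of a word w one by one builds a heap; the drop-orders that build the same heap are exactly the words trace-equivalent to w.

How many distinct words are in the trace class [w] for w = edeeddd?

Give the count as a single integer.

drop 0:e onto floor
drop 1:d onto floor
drop 2:e onto {0:e}
drop 3:e onto {2:e}
drop 4:d onto {1:d}
drop 5:d onto {4:d}
drop 6:d onto {5:d}
ground layer = {0:e, 1:d}
drop-orders for the pieces not yet dropped (sum over which currently-grounded one goes next):
  1 to go: {3} 1  {6} 1
  2 to go: {2,3} 1  {3,6} 2  {5,6} 1
  3 to go: {0,2,3} 1  {2,3,6} 3  {3,5,6} 3  {4,5,6} 1
  4 to go: {0,2,3,6} 4  {1,4,5,6} 1  {2,3,5,6} 6  {3,4,5,6} 4
  5 to go: {0,2,3,5,6} 10  {1,3,4,5,6} 5  {2,3,4,5,6} 10
  if 0:e drops first: 15 orders
  if 1:d drops first: 20 orders
heap linearizations: 35

35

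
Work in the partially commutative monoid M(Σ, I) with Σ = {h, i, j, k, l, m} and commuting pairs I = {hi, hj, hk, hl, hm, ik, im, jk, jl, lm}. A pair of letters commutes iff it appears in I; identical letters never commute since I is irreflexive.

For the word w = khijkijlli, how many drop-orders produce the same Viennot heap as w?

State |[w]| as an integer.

piece 0:k — minimal
piece 1:h — minimal
piece 2:i — minimal
piece 3:j rests on {2:i}
piece 4:k rests on {0:k}
piece 5:i rests on {3:j}
piece 6:j rests on {5:i}
piece 7:l rests on {4:k, 5:i}
piece 8:l rests on {7:l}
piece 9:i rests on {6:j, 8:l}
minimal pieces: {0:k, 1:h, 2:i}
ways to finish when only these pieces remain (= sum over removing one remaining piece with nothing left below it):
  1 left: {1}→1  {9}→1
  2 left: {1,9}→2  {6,9}→1  {8,9}→1
  3 left: {1,6,9}→3  {1,8,9}→3  {6,8,9}→2  {7,8,9}→1
  4 left: {1,6,8,9}→8  {1,7,8,9}→4  {4,7,8,9}→1  {6,7,8,9}→3
  5 left: {0,4,7,8,9}→1  {1,4,7,8,9}→5  {1,6,7,8,9}→15  {4,6,7,8,9}→4  {5,6,7,8,9}→3
  6 left: {0,1,4,7,8,9}→6  {0,4,6,7,8,9}→5  {1,4,6,7,8,9}→24  {1,5,6,7,8,9}→18  {3,5,6,7,8,9}→3  {4,5,6,7,8,9}→7
  7 left: {0,1,4,6,7,8,9}→35  {0,4,5,6,7,8,9}→12  {1,3,5,6,7,8,9}→21  {1,4,5,6,7,8,9}→49  {2,3,5,6,7,8,9}→3  {3,4,5,6,7,8,9}→10
  8 left: {0,1,4,5,6,7,8,9}→96  {0,3,4,5,6,7,8,9}→22  {1,2,3,5,6,7,8,9}→24  {1,3,4,5,6,7,8,9}→80  {2,3,4,5,6,7,8,9}→13
  placing 0:k first → 117 extensions
  placing 1:h first → 35 extensions
  placing 2:i first → 198 extensions
total linear extensions = 350

350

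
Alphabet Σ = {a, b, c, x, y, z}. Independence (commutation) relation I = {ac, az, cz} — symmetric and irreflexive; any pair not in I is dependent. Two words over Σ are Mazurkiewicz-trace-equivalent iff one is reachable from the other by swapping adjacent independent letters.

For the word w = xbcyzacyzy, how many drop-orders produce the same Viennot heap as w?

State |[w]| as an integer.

6

drop 0:x onto floor
drop 1:b onto {0:x}
drop 2:c onto {1:b}
drop 3:y onto {2:c}
drop 4:z onto {3:y}
drop 5:a onto {3:y}
drop 6:c onto {3:y}
drop 7:y onto {4:z, 5:a, 6:c}
drop 8:z onto {7:y}
drop 9:y onto {8:z}
ground layer = {0:x}
drop-orders for the pieces not yet dropped (sum over which currently-grounded one goes next):
  1 to go: {9} 1
  2 to go: {8,9} 1
  3 to go: {7,8,9} 1
  4 to go: {4,7,8,9} 1  {5,7,8,9} 1  {6,7,8,9} 1
  5 to go: {4,5,7,8,9} 2  {4,6,7,8,9} 2  {5,6,7,8,9} 2
  6 to go: {4,5,6,7,8,9} 6
  7 to go: {3,4,5,6,7,8,9} 6
  8 to go: {2,3,4,5,6,7,8,9} 6
  if 0:x drops first: 6 orders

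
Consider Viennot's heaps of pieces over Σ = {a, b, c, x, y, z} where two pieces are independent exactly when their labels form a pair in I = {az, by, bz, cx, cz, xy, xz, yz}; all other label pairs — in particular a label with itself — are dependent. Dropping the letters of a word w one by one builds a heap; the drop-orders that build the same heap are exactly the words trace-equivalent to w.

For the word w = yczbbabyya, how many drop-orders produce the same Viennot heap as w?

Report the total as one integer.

30

drop 0:y onto floor
drop 1:c onto {0:y}
drop 2:z onto floor
drop 3:b onto {1:c}
drop 4:b onto {3:b}
drop 5:a onto {4:b}
drop 6:b onto {5:a}
drop 7:y onto {5:a}
drop 8:y onto {7:y}
drop 9:a onto {6:b, 8:y}
ground layer = {0:y, 2:z}
drop-orders for the pieces not yet dropped (sum over which currently-grounded one goes next):
  1 to go: {2} 1  {9} 1
  2 to go: {2,9} 2  {6,9} 1  {8,9} 1
  3 to go: {2,6,9} 3  {2,8,9} 3  {6,8,9} 2  {7,8,9} 1
  4 to go: {2,6,8,9} 8  {2,7,8,9} 4  {6,7,8,9} 3
  5 to go: {2,6,7,8,9} 15  {5,6,7,8,9} 3
  6 to go: {2,5,6,7,8,9} 18  {4,5,6,7,8,9} 3
  7 to go: {2,4,5,6,7,8,9} 21  {3,4,5,6,7,8,9} 3
  8 to go: {1,3,4,5,6,7,8,9} 3  {2,3,4,5,6,7,8,9} 24
  if 0:y drops first: 27 orders
  if 2:z drops first: 3 orders
heap linearizations: 30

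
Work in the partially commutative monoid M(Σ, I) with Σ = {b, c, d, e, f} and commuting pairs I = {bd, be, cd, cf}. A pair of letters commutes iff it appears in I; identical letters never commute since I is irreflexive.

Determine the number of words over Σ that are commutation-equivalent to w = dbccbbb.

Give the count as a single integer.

7

piece 0:d — minimal
piece 1:b — minimal
piece 2:c rests on {1:b}
piece 3:c rests on {2:c}
piece 4:b rests on {3:c}
piece 5:b rests on {4:b}
piece 6:b rests on {5:b}
minimal pieces: {0:d, 1:b}
ways to finish when only these pieces remain (= sum over removing one remaining piece with nothing left below it):
  1 left: {0}→1  {6}→1
  2 left: {0,6}→2  {5,6}→1
  3 left: {0,5,6}→3  {4,5,6}→1
  4 left: {0,4,5,6}→4  {3,4,5,6}→1
  5 left: {0,3,4,5,6}→5  {2,3,4,5,6}→1
  placing 0:d first → 1 extensions
  placing 1:b first → 6 extensions
total linear extensions = 7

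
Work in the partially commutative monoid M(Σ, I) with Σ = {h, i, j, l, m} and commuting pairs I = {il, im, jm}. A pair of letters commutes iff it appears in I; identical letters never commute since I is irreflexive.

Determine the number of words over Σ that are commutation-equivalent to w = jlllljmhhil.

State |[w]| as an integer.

4

drop 0:j onto floor
drop 1:l onto {0:j}
drop 2:l onto {1:l}
drop 3:l onto {2:l}
drop 4:l onto {3:l}
drop 5:j onto {4:l}
drop 6:m onto {4:l}
drop 7:h onto {5:j, 6:m}
drop 8:h onto {7:h}
drop 9:i onto {8:h}
drop 10:l onto {8:h}
ground layer = {0:j}
drop-orders for the pieces not yet dropped (sum over which currently-grounded one goes next):
  1 to go: {9} 1  {10} 1
  2 to go: {9,10} 2
  3 to go: {8,9,10} 2
  4 to go: {7,8,9,10} 2
  5 to go: {5,7,8,9,10} 2  {6,7,8,9,10} 2
  6 to go: {5,6,7,8,9,10} 4
  7 to go: {4,5,6,7,8,9,10} 4
  8 to go: {3,4,5,6,7,8,9,10} 4
  9 to go: {2,3,4,5,6,7,8,9,10} 4
  if 0:j drops first: 4 orders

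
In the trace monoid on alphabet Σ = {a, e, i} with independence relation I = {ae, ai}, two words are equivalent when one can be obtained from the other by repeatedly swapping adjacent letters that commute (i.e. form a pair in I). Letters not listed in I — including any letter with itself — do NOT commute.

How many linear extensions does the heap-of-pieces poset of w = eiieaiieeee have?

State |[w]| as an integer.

drop 0:e onto floor
drop 1:i onto {0:e}
drop 2:i onto {1:i}
drop 3:e onto {2:i}
drop 4:a onto floor
drop 5:i onto {3:e}
drop 6:i onto {5:i}
drop 7:e onto {6:i}
drop 8:e onto {7:e}
drop 9:e onto {8:e}
drop 10:e onto {9:e}
ground layer = {0:e, 4:a}
drop-orders for the pieces not yet dropped (sum over which currently-grounded one goes next):
  1 to go: {4} 1  {10} 1
  2 to go: {4,10} 2  {9,10} 1
  3 to go: {4,9,10} 3  {8,9,10} 1
  4 to go: {4,8,9,10} 4  {7,8,9,10} 1
  5 to go: {4,7,8,9,10} 5  {6,7,8,9,10} 1
  6 to go: {4,6,7,8,9,10} 6  {5,6,7,8,9,10} 1
  7 to go: {3,5,6,7,8,9,10} 1  {4,5,6,7,8,9,10} 7
  8 to go: {2,3,5,6,7,8,9,10} 1  {3,4,5,6,7,8,9,10} 8
  9 to go: {1,2,3,5,6,7,8,9,10} 1  {2,3,4,5,6,7,8,9,10} 9
  if 0:e drops first: 10 orders
  if 4:a drops first: 1 orders
heap linearizations: 11

11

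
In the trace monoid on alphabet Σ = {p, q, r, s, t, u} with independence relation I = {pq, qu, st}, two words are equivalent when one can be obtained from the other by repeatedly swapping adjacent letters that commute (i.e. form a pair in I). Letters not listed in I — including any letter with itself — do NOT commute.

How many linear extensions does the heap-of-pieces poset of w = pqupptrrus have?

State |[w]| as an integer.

0(p) covers ∅
1(q) covers ∅
2(u) covers 0:p
3(p) covers 2:u
4(p) covers 3:p
5(t) covers 1:q, 4:p
6(r) covers 5:t
7(r) covers 6:r
8(u) covers 7:r
9(s) covers 8:u
floor of heap: 0:p, 1:q
completions by unplaced set U, small U first (add the entries for U minus each lowest piece of U):
  |U|=1: {9}:1
  |U|=2: {8,9}:1
  |U|=3: {7,8,9}:1
  |U|=4: {6,7,8,9}:1
  |U|=5: {5,6,7,8,9}:1
  |U|=6: {1,5,6,7,8,9}:1  {4,5,6,7,8,9}:1
  |U|=7: {1,4,5,6,7,8,9}:2  {3,4,5,6,7,8,9}:1
  |U|=8: {1,3,4,5,6,7,8,9}:3  {2,3,4,5,6,7,8,9}:1
  start at 0(p): 4
  start at 1(q): 1
sum over floor = 5

5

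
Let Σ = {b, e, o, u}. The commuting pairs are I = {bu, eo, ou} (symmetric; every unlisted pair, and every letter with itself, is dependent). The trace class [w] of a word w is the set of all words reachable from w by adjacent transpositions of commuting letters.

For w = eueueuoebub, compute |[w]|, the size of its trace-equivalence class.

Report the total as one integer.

25

drop 0:e onto floor
drop 1:u onto {0:e}
drop 2:e onto {1:u}
drop 3:u onto {2:e}
drop 4:e onto {3:u}
drop 5:u onto {4:e}
drop 6:o onto floor
drop 7:e onto {5:u}
drop 8:b onto {6:o, 7:e}
drop 9:u onto {7:e}
drop 10:b onto {8:b}
ground layer = {0:e, 6:o}
drop-orders for the pieces not yet dropped (sum over which currently-grounded one goes next):
  1 to go: {9} 1  {10} 1
  2 to go: {8,10} 1  {9,10} 2
  3 to go: {6,8,10} 1  {8,9,10} 3
  4 to go: {6,8,9,10} 4  {7,8,9,10} 3
  5 to go: {5,7,8,9,10} 3  {6,7,8,9,10} 7
  6 to go: {4,5,7,8,9,10} 3  {5,6,7,8,9,10} 10
  7 to go: {3,4,5,7,8,9,10} 3  {4,5,6,7,8,9,10} 13
  8 to go: {2,3,4,5,7,8,9,10} 3  {3,4,5,6,7,8,9,10} 16
  9 to go: {1,2,3,4,5,7,8,9,10} 3  {2,3,4,5,6,7,8,9,10} 19
  if 0:e drops first: 22 orders
  if 6:o drops first: 3 orders
heap linearizations: 25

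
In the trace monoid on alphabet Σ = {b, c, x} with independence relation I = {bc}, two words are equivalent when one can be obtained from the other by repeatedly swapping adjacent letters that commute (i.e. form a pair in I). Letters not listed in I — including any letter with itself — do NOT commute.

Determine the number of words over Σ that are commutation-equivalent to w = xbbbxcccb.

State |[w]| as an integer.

piece 0:x — minimal
piece 1:b rests on {0:x}
piece 2:b rests on {1:b}
piece 3:b rests on {2:b}
piece 4:x rests on {3:b}
piece 5:c rests on {4:x}
piece 6:c rests on {5:c}
piece 7:c rests on {6:c}
piece 8:b rests on {4:x}
minimal pieces: {0:x}
ways to finish when only these pieces remain (= sum over removing one remaining piece with nothing left below it):
  1 left: {7}→1  {8}→1
  2 left: {6,7}→1  {7,8}→2
  3 left: {5,6,7}→1  {6,7,8}→3
  4 left: {5,6,7,8}→4
  5 left: {4,5,6,7,8}→4
  6 left: {3,4,5,6,7,8}→4
  7 left: {2,3,4,5,6,7,8}→4
  placing 0:x first → 4 extensions

4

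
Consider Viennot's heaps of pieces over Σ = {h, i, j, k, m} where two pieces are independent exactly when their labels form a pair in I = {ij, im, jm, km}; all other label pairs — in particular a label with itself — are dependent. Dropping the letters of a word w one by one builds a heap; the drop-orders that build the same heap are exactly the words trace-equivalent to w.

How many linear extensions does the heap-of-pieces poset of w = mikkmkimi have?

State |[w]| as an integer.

84

piece 0:m — minimal
piece 1:i — minimal
piece 2:k rests on {1:i}
piece 3:k rests on {2:k}
piece 4:m rests on {0:m}
piece 5:k rests on {3:k}
piece 6:i rests on {5:k}
piece 7:m rests on {4:m}
piece 8:i rests on {6:i}
minimal pieces: {0:m, 1:i}
ways to finish when only these pieces remain (= sum over removing one remaining piece with nothing left below it):
  1 left: {7}→1  {8}→1
  2 left: {4,7}→1  {6,8}→1  {7,8}→2
  3 left: {0,4,7}→1  {4,7,8}→3  {5,6,8}→1  {6,7,8}→3
  4 left: {0,4,7,8}→4  {3,5,6,8}→1  {4,6,7,8}→6  {5,6,7,8}→4
  5 left: {0,4,6,7,8}→10  {2,3,5,6,8}→1  {3,5,6,7,8}→5  {4,5,6,7,8}→10
  6 left: {0,4,5,6,7,8}→20  {1,2,3,5,6,8}→1  {2,3,5,6,7,8}→6  {3,4,5,6,7,8}→15
  7 left: {0,3,4,5,6,7,8}→35  {1,2,3,5,6,7,8}→7  {2,3,4,5,6,7,8}→21
  placing 0:m first → 28 extensions
  placing 1:i first → 56 extensions
total linear extensions = 84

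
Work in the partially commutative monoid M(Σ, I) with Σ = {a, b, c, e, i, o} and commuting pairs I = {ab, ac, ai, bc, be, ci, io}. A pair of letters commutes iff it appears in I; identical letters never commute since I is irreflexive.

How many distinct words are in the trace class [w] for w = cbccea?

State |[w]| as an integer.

6

#0=c has no predecessor
#1=b has no predecessor
#2=c depends on [0:c]
#3=c depends on [2:c]
#4=e depends on [3:c]
#5=a depends on [4:e]
sources: [0:c, 1:b]
N(rest) = Σ N(rest − s) over sources s of rest; N(one piece) = 1:
  size 1 → [1]=1  [5]=1
  size 2 → [1,5]=2  [4,5]=1
  size 3 → [1,4,5]=3  [3,4,5]=1
  size 4 → [1,3,4,5]=4  [2,3,4,5]=1
  first=0(c) contributes 5
  first=1(b) contributes 1
|[w]| = 6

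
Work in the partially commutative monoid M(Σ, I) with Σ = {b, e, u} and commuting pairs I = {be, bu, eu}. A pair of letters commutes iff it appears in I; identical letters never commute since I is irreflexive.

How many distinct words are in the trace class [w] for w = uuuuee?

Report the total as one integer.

0(u) covers ∅
1(u) covers 0:u
2(u) covers 1:u
3(u) covers 2:u
4(e) covers ∅
5(e) covers 4:e
floor of heap: 0:u, 4:e
completions by unplaced set U, small U first (add the entries for U minus each lowest piece of U):
  |U|=1: {3}:1  {5}:1
  |U|=2: {2,3}:1  {3,5}:2  {4,5}:1
  |U|=3: {1,2,3}:1  {2,3,5}:3  {3,4,5}:3
  |U|=4: {0,1,2,3}:1  {1,2,3,5}:4  {2,3,4,5}:6
  start at 0(u): 10
  start at 4(e): 5
sum over floor = 15

15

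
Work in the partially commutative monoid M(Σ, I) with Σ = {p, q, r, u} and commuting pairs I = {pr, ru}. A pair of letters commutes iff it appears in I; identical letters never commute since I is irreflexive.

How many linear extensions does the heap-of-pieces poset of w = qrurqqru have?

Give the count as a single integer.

6

#0=q has no predecessor
#1=r depends on [0:q]
#2=u depends on [0:q]
#3=r depends on [1:r]
#4=q depends on [2:u, 3:r]
#5=q depends on [4:q]
#6=r depends on [5:q]
#7=u depends on [5:q]
sources: [0:q]
N(rest) = Σ N(rest − s) over sources s of rest; N(one piece) = 1:
  size 1 → [6]=1  [7]=1
  size 2 → [6,7]=2
  size 3 → [5,6,7]=2
  size 4 → [4,5,6,7]=2
  size 5 → [2,4,5,6,7]=2  [3,4,5,6,7]=2
  size 6 → [1,3,4,5,6,7]=2  [2,3,4,5,6,7]=4
  first=0(q) contributes 6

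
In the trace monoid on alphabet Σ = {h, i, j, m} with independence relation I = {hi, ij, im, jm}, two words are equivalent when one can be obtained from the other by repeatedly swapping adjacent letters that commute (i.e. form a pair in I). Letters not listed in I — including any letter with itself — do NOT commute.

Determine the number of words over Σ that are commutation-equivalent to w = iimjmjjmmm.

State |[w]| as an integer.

2520

#0=i has no predecessor
#1=i depends on [0:i]
#2=m has no predecessor
#3=j has no predecessor
#4=m depends on [2:m]
#5=j depends on [3:j]
#6=j depends on [5:j]
#7=m depends on [4:m]
#8=m depends on [7:m]
#9=m depends on [8:m]
sources: [0:i, 2:m, 3:j]
N(rest) = Σ N(rest − s) over sources s of rest; N(one piece) = 1:
  size 1 → [1]=1  [6]=1  [9]=1
  size 2 → [0,1]=1  [1,6]=2  [1,9]=2  [5,6]=1  [6,9]=2  [8,9]=1
  size 3 → [0,1,6]=3  [0,1,9]=3  [1,5,6]=3  [1,6,9]=6  [1,8,9]=3  [3,5,6]=1  [5,6,9]=3  [6,8,9]=3  [7,8,9]=1
  size 4 → [0,1,5,6]=6  [0,1,6,9]=12  [0,1,8,9]=6  [1,3,5,6]=4  [1,5,6,9]=12  [1,6,8,9]=12  [1,7,8,9]=4  [3,5,6,9]=4  [4,7,8,9]=1  [5,6,8,9]=6  [6,7,8,9]=4
  size 5 → [0,1,3,5,6]=10  [0,1,5,6,9]=30  [0,1,6,8,9]=30  [0,1,7,8,9]=10  [1,3,5,6,9]=20  [1,4,7,8,9]=5  [1,5,6,8,9]=30  [1,6,7,8,9]=20  [2,4,7,8,9]=1  [3,5,6,8,9]=10  [4,6,7,8,9]=5  [5,6,7,8,9]=10
  size 6 → [0,1,3,5,6,9]=60  [0,1,4,7,8,9]=15  [0,1,5,6,8,9]=90  [0,1,6,7,8,9]=60  [1,2,4,7,8,9]=6  [1,3,5,6,8,9]=60  [1,4,6,7,8,9]=30  [1,5,6,7,8,9]=60  [2,4,6,7,8,9]=6  [3,5,6,7,8,9]=20  [4,5,6,7,8,9]=15
  size 7 → [0,1,2,4,7,8,9]=21  [0,1,3,5,6,8,9]=210  [0,1,4,6,7,8,9]=105  [0,1,5,6,7,8,9]=210  [1,2,4,6,7,8,9]=42  [1,3,5,6,7,8,9]=140  [1,4,5,6,7,8,9]=105  [2,4,5,6,7,8,9]=21  [3,4,5,6,7,8,9]=35
  size 8 → [0,1,2,4,6,7,8,9]=168  [0,1,3,5,6,7,8,9]=560  [0,1,4,5,6,7,8,9]=420  [1,2,4,5,6,7,8,9]=168  [1,3,4,5,6,7,8,9]=280  [2,3,4,5,6,7,8,9]=56
  first=0(i) contributes 504
  first=2(m) contributes 1260
  first=3(j) contributes 756
|[w]| = 2520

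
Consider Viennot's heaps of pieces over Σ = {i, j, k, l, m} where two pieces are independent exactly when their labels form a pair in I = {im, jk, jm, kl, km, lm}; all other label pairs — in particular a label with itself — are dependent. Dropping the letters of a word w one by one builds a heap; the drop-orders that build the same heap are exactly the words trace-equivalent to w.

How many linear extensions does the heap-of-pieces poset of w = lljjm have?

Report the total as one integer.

5

#0=l has no predecessor
#1=l depends on [0:l]
#2=j depends on [1:l]
#3=j depends on [2:j]
#4=m has no predecessor
sources: [0:l, 4:m]
N(rest) = Σ N(rest − s) over sources s of rest; N(one piece) = 1:
  size 1 → [3]=1  [4]=1
  size 2 → [2,3]=1  [3,4]=2
  size 3 → [1,2,3]=1  [2,3,4]=3
  first=0(l) contributes 4
  first=4(m) contributes 1
|[w]| = 5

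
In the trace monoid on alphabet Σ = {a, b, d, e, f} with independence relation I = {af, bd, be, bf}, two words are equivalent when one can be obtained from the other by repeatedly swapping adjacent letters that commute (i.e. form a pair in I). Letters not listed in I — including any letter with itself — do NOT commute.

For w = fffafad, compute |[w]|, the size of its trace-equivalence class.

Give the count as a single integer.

#0=f has no predecessor
#1=f depends on [0:f]
#2=f depends on [1:f]
#3=a has no predecessor
#4=f depends on [2:f]
#5=a depends on [3:a]
#6=d depends on [4:f, 5:a]
sources: [0:f, 3:a]
N(rest) = Σ N(rest − s) over sources s of rest; N(one piece) = 1:
  size 1 → [6]=1
  size 2 → [4,6]=1  [5,6]=1
  size 3 → [2,4,6]=1  [3,5,6]=1  [4,5,6]=2
  size 4 → [1,2,4,6]=1  [2,4,5,6]=3  [3,4,5,6]=3
  size 5 → [0,1,2,4,6]=1  [1,2,4,5,6]=4  [2,3,4,5,6]=6
  first=0(f) contributes 10
  first=3(a) contributes 5
|[w]| = 15

15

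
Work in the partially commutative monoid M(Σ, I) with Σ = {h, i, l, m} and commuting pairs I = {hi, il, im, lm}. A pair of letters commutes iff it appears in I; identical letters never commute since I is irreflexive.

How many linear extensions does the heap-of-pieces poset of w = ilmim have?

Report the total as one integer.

drop 0:i onto floor
drop 1:l onto floor
drop 2:m onto floor
drop 3:i onto {0:i}
drop 4:m onto {2:m}
ground layer = {0:i, 1:l, 2:m}
drop-orders for the pieces not yet dropped (sum over which currently-grounded one goes next):
  1 to go: {1} 1  {3} 1  {4} 1
  2 to go: {0,3} 1  {1,3} 2  {1,4} 2  {2,4} 1  {3,4} 2
  3 to go: {0,1,3} 3  {0,3,4} 3  {1,2,4} 3  {1,3,4} 6  {2,3,4} 3
  if 0:i drops first: 12 orders
  if 1:l drops first: 6 orders
  if 2:m drops first: 12 orders
heap linearizations: 30

30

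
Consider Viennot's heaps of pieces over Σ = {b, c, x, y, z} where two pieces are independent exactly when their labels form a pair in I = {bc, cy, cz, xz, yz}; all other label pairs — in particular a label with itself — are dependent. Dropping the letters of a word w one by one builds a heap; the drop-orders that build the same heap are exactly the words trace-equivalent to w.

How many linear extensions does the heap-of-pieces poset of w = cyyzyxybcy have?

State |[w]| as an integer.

120

drop 0:c onto floor
drop 1:y onto floor
drop 2:y onto {1:y}
drop 3:z onto floor
drop 4:y onto {2:y}
drop 5:x onto {0:c, 4:y}
drop 6:y onto {5:x}
drop 7:b onto {3:z, 6:y}
drop 8:c onto {5:x}
drop 9:y onto {7:b}
ground layer = {0:c, 1:y, 3:z}
drop-orders for the pieces not yet dropped (sum over which currently-grounded one goes next):
  1 to go: {8} 1  {9} 1
  2 to go: {7,9} 1  {8,9} 2
  3 to go: {3,7,9} 1  {6,7,9} 1  {7,8,9} 3
  4 to go: {3,6,7,9} 2  {3,7,8,9} 4  {6,7,8,9} 4
  5 to go: {3,6,7,8,9} 10  {5,6,7,8,9} 4
  6 to go: {0,5,6,7,8,9} 4  {3,5,6,7,8,9} 14  {4,5,6,7,8,9} 4
  7 to go: {0,3,5,6,7,8,9} 18  {0,4,5,6,7,8,9} 8  {2,4,5,6,7,8,9} 4  {3,4,5,6,7,8,9} 18
  8 to go: {0,2,4,5,6,7,8,9} 12  {0,3,4,5,6,7,8,9} 44  {1,2,4,5,6,7,8,9} 4  {2,3,4,5,6,7,8,9} 22
  if 0:c drops first: 26 orders
  if 1:y drops first: 78 orders
  if 3:z drops first: 16 orders
heap linearizations: 120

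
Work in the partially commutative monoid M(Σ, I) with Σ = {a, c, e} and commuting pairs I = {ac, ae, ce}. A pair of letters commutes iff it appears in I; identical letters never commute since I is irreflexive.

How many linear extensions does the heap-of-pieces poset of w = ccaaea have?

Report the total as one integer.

60

0(c) covers ∅
1(c) covers 0:c
2(a) covers ∅
3(a) covers 2:a
4(e) covers ∅
5(a) covers 3:a
floor of heap: 0:c, 2:a, 4:e
completions by unplaced set U, small U first (add the entries for U minus each lowest piece of U):
  |U|=1: {1}:1  {4}:1  {5}:1
  |U|=2: {0,1}:1  {1,4}:2  {1,5}:2  {3,5}:1  {4,5}:2
  |U|=3: {0,1,4}:3  {0,1,5}:3  {1,3,5}:3  {1,4,5}:6  {2,3,5}:1  {3,4,5}:3
  |U|=4: {0,1,3,5}:6  {0,1,4,5}:12  {1,2,3,5}:4  {1,3,4,5}:12  {2,3,4,5}:4
  start at 0(c): 20
  start at 2(a): 30
  start at 4(e): 10
sum over floor = 60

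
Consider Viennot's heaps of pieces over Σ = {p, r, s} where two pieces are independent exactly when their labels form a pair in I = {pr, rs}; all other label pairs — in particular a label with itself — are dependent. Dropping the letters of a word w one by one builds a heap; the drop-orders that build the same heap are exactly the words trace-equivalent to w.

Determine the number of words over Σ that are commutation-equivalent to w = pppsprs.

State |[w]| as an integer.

piece 0:p — minimal
piece 1:p rests on {0:p}
piece 2:p rests on {1:p}
piece 3:s rests on {2:p}
piece 4:p rests on {3:s}
piece 5:r — minimal
piece 6:s rests on {4:p}
minimal pieces: {0:p, 5:r}
ways to finish when only these pieces remain (= sum over removing one remaining piece with nothing left below it):
  1 left: {5}→1  {6}→1
  2 left: {4,6}→1  {5,6}→2
  3 left: {3,4,6}→1  {4,5,6}→3
  4 left: {2,3,4,6}→1  {3,4,5,6}→4
  5 left: {1,2,3,4,6}→1  {2,3,4,5,6}→5
  placing 0:p first → 6 extensions
  placing 5:r first → 1 extensions
total linear extensions = 7

7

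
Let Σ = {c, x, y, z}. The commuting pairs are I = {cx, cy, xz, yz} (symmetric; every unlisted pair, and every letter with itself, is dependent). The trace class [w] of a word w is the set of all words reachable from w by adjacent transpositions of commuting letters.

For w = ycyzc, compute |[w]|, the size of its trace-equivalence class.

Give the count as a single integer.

10

piece 0:y — minimal
piece 1:c — minimal
piece 2:y rests on {0:y}
piece 3:z rests on {1:c}
piece 4:c rests on {3:z}
minimal pieces: {0:y, 1:c}
ways to finish when only these pieces remain (= sum over removing one remaining piece with nothing left below it):
  1 left: {2}→1  {4}→1
  2 left: {0,2}→1  {2,4}→2  {3,4}→1
  3 left: {0,2,4}→3  {1,3,4}→1  {2,3,4}→3
  placing 0:y first → 4 extensions
  placing 1:c first → 6 extensions
total linear extensions = 10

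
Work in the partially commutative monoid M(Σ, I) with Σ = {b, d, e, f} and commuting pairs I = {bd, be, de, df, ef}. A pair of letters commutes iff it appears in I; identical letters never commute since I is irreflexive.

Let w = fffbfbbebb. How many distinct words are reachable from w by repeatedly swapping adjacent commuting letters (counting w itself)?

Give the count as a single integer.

piece 0:f — minimal
piece 1:f rests on {0:f}
piece 2:f rests on {1:f}
piece 3:b rests on {2:f}
piece 4:f rests on {3:b}
piece 5:b rests on {4:f}
piece 6:b rests on {5:b}
piece 7:e — minimal
piece 8:b rests on {6:b}
piece 9:b rests on {8:b}
minimal pieces: {0:f, 7:e}
ways to finish when only these pieces remain (= sum over removing one remaining piece with nothing left below it):
  1 left: {7}→1  {9}→1
  2 left: {7,9}→2  {8,9}→1
  3 left: {6,8,9}→1  {7,8,9}→3
  4 left: {5,6,8,9}→1  {6,7,8,9}→4
  5 left: {4,5,6,8,9}→1  {5,6,7,8,9}→5
  6 left: {3,4,5,6,8,9}→1  {4,5,6,7,8,9}→6
  7 left: {2,3,4,5,6,8,9}→1  {3,4,5,6,7,8,9}→7
  8 left: {1,2,3,4,5,6,8,9}→1  {2,3,4,5,6,7,8,9}→8
  placing 0:f first → 9 extensions
  placing 7:e first → 1 extensions
total linear extensions = 10

10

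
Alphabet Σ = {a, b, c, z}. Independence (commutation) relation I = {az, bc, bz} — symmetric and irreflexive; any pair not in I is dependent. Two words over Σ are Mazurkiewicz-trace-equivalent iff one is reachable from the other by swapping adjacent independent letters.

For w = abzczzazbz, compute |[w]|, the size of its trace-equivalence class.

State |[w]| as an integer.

piece 0:a — minimal
piece 1:b rests on {0:a}
piece 2:z — minimal
piece 3:c rests on {0:a, 2:z}
piece 4:z rests on {3:c}
piece 5:z rests on {4:z}
piece 6:a rests on {1:b, 3:c}
piece 7:z rests on {5:z}
piece 8:b rests on {6:a}
piece 9:z rests on {7:z}
minimal pieces: {0:a, 2:z}
ways to finish when only these pieces remain (= sum over removing one remaining piece with nothing left below it):
  1 left: {8}→1  {9}→1
  2 left: {6,8}→1  {7,9}→1  {8,9}→2
  3 left: {1,6,8}→1  {5,7,9}→1  {6,8,9}→3  {7,8,9}→3
  4 left: {1,6,8,9}→4  {4,5,7,9}→1  {5,7,8,9}→4  {6,7,8,9}→6
  5 left: {1,6,7,8,9}→10  {4,5,7,8,9}→5  {5,6,7,8,9}→10
  6 left: {1,5,6,7,8,9}→20  {4,5,6,7,8,9}→15
  7 left: {1,4,5,6,7,8,9}→35  {3,4,5,6,7,8,9}→15
  8 left: {1,3,4,5,6,7,8,9}→50  {2,3,4,5,6,7,8,9}→15
  placing 0:a first → 65 extensions
  placing 2:z first → 50 extensions
total linear extensions = 115

115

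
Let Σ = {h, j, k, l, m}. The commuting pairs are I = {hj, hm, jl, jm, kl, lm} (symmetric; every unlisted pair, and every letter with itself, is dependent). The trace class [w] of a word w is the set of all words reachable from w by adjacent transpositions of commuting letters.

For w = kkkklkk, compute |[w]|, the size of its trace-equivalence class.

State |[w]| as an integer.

7

piece 0:k — minimal
piece 1:k rests on {0:k}
piece 2:k rests on {1:k}
piece 3:k rests on {2:k}
piece 4:l — minimal
piece 5:k rests on {3:k}
piece 6:k rests on {5:k}
minimal pieces: {0:k, 4:l}
ways to finish when only these pieces remain (= sum over removing one remaining piece with nothing left below it):
  1 left: {4}→1  {6}→1
  2 left: {4,6}→2  {5,6}→1
  3 left: {3,5,6}→1  {4,5,6}→3
  4 left: {2,3,5,6}→1  {3,4,5,6}→4
  5 left: {1,2,3,5,6}→1  {2,3,4,5,6}→5
  placing 0:k first → 6 extensions
  placing 4:l first → 1 extensions
total linear extensions = 7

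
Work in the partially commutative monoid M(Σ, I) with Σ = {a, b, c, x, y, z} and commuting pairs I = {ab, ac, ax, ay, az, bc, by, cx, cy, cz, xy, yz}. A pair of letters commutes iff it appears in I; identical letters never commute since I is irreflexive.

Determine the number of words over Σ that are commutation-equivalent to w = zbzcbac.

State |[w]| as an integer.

drop 0:z onto floor
drop 1:b onto {0:z}
drop 2:z onto {1:b}
drop 3:c onto floor
drop 4:b onto {2:z}
drop 5:a onto floor
drop 6:c onto {3:c}
ground layer = {0:z, 3:c, 5:a}
drop-orders for the pieces not yet dropped (sum over which currently-grounded one goes next):
  1 to go: {4} 1  {5} 1  {6} 1
  2 to go: {2,4} 1  {3,6} 1  {4,5} 2  {4,6} 2  {5,6} 2
  3 to go: {1,2,4} 1  {2,4,5} 3  {2,4,6} 3  {3,4,6} 3  {3,5,6} 3  {4,5,6} 6
  4 to go: {0,1,2,4} 1  {1,2,4,5} 4  {1,2,4,6} 4  {2,3,4,6} 6  {2,4,5,6} 12  {3,4,5,6} 12
  5 to go: {0,1,2,4,5} 5  {0,1,2,4,6} 5  {1,2,3,4,6} 10  {1,2,4,5,6} 20  {2,3,4,5,6} 30
  if 0:z drops first: 60 orders
  if 3:c drops first: 30 orders
  if 5:a drops first: 15 orders
heap linearizations: 105

105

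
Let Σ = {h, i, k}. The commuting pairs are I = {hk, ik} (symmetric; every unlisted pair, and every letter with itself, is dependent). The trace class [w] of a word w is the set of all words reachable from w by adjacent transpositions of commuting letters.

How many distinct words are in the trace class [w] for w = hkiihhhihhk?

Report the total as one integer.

55

drop 0:h onto floor
drop 1:k onto floor
drop 2:i onto {0:h}
drop 3:i onto {2:i}
drop 4:h onto {3:i}
drop 5:h onto {4:h}
drop 6:h onto {5:h}
drop 7:i onto {6:h}
drop 8:h onto {7:i}
drop 9:h onto {8:h}
drop 10:k onto {1:k}
ground layer = {0:h, 1:k}
drop-orders for the pieces not yet dropped (sum over which currently-grounded one goes next):
  1 to go: {9} 1  {10} 1
  2 to go: {1,10} 1  {8,9} 1  {9,10} 2
  3 to go: {1,9,10} 3  {7,8,9} 1  {8,9,10} 3
  4 to go: {1,8,9,10} 6  {6,7,8,9} 1  {7,8,9,10} 4
  5 to go: {1,7,8,9,10} 10  {5,6,7,8,9} 1  {6,7,8,9,10} 5
  6 to go: {1,6,7,8,9,10} 15  {4,5,6,7,8,9} 1  {5,6,7,8,9,10} 6
  7 to go: {1,5,6,7,8,9,10} 21  {3,4,5,6,7,8,9} 1  {4,5,6,7,8,9,10} 7
  8 to go: {1,4,5,6,7,8,9,10} 28  {2,3,4,5,6,7,8,9} 1  {3,4,5,6,7,8,9,10} 8
  9 to go: {0,2,3,4,5,6,7,8,9} 1  {1,3,4,5,6,7,8,9,10} 36  {2,3,4,5,6,7,8,9,10} 9
  if 0:h drops first: 45 orders
  if 1:k drops first: 10 orders
heap linearizations: 55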